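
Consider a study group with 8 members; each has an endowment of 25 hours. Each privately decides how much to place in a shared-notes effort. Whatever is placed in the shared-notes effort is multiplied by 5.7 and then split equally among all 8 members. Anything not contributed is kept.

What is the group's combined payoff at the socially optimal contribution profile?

1140.00 hours

Each contributed unit returns 5.700 to the group as a whole (0.7125 to each of 8 players), which exceeds 1, so the social optimum is full contribution: group total = 5.700 × 200 = 1140.00.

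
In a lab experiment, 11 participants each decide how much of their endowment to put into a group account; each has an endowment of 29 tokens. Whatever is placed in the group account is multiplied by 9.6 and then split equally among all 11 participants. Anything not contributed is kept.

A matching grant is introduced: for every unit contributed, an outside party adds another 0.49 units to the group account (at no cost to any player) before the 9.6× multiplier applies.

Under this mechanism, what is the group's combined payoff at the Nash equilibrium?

Under the mechanism each unit contributed yields 9.6 × 1.49 / 11 = 1.3004 back to its contributor per unit of net cost, which exceeds 1, making full contribution the dominant choice for everyone.
At the Nash equilibrium everyone contributes 29. Group total payoff = 9.6 × 1.49 × 319 = 4562.98.

4562.98 tokens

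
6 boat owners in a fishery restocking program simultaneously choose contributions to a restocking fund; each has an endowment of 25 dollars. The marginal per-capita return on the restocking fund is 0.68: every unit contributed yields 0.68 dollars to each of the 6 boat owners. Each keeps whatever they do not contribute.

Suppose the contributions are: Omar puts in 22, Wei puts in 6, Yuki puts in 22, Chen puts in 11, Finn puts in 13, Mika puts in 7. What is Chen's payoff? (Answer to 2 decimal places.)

69.08 dollars

Total contributed: 22 + 6 + 22 + 11 + 13 + 7 = 81.
Each receives 0.68 × 81 = 55.08 from the restocking fund.
Chen keeps 25 − 11 = 14, so Chen's payoff is 14 + 55.08 = 69.08.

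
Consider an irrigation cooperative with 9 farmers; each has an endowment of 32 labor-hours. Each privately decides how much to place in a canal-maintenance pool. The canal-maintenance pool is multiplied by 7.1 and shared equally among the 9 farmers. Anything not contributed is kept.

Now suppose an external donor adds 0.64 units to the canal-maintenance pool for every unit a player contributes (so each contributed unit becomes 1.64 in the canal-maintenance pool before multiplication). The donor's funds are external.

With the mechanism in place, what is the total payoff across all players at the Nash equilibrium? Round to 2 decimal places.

3353.47 labor-hours

With the mechanism, a contributed unit returns 7.1 × 1.64 / 9 = 1.2938 per unit of net cost to the contributor — now above 1 — so contributing fully is weakly dominant for every player.
So the Nash equilibrium is full contribution by all 9; the group earns 7.1 × 1.64 × 288 = 3353.47.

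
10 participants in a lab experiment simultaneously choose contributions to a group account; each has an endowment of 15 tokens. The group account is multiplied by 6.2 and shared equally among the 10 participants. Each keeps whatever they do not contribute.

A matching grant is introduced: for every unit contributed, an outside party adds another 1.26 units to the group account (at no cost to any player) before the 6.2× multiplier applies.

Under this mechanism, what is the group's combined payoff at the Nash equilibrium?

2101.80 tokens

Under the mechanism each unit contributed yields 6.2 × 2.26 / 10 = 1.4012 back to its contributor per unit of net cost, which exceeds 1, making full contribution the dominant choice for everyone.
At the Nash equilibrium everyone contributes 15. Group total payoff = 6.2 × 2.26 × 150 = 2101.80.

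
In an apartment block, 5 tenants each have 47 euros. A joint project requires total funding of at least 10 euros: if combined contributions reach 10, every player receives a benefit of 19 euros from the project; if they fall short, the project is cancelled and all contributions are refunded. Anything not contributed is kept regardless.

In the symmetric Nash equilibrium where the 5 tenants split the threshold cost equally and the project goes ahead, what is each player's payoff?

64 euros

Equal share of the threshold: 10/5 = 2.
At this profile no one gains by cutting their contribution: any cut drops the total below 10, the project is cancelled, contributions are refunded, and the deviator ends with 47, which is less than 47 − 2 + 19 = 64. Contributing more than 2 just wastes the excess. So contributing exactly 2 is a best response.
Each player's payoff: 47 − 2 + 19 = 64.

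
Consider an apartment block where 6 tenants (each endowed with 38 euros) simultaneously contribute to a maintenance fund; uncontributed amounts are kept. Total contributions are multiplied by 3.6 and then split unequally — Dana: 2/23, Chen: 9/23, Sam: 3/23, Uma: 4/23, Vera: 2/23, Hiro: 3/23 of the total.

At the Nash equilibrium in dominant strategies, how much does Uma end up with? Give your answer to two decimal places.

Player j's private return per contributed unit is 3.6 × (j's share). Contributing is weakly dominant for j when that share is at least 1/3.6 = 0.2778, and contributing 0 is dominant otherwise.
Only Chen (9/23) clears that bar, contributing 38; the remaining 5 contribute 0. Total contributed: 38.
Uma keeps 38 and receives 3.6 × 38 × 4/23 = 23.79 from the maintenance fund, for a payoff of 61.79.

61.79 euros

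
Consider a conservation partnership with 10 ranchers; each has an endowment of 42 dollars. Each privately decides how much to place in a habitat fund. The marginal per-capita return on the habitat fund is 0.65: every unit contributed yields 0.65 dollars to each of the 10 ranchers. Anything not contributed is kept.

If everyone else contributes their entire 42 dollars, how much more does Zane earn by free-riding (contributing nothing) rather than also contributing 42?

14.70 dollars

Switching from a contribution of 42 to 0 lets Zane keep an extra 42 dollars, but lowers the habitat fund by 42, which costs Zane their own share of that drop: 0.65 × 42 = 27.30.
Net gain = 42 − 27.30 = 14.70. The private return per contributed unit (0.65) is below 1, so free-riding is indeed the best response regardless of what the others do.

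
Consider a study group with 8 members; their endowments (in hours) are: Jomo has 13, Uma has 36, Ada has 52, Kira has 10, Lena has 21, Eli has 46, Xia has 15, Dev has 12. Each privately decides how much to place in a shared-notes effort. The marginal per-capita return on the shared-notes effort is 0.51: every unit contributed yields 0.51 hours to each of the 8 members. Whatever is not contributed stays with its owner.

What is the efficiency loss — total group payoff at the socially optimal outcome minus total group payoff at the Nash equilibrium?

631.40 hours

The private return per contributed unit is 0.51 < 1 for everyone, so the Nash equilibrium is zero contribution and the group total is Σ E_j = 13 + 36 + 52 + 10 + 21 + 46 + 15 + 12 = 205.
Each contributed unit returns 4.080 to the group, so the social optimum is full contribution by everyone: group total = 4.080 × 205 = 836.40.
Efficiency loss = (4.080 − 1) × 205 = 631.40.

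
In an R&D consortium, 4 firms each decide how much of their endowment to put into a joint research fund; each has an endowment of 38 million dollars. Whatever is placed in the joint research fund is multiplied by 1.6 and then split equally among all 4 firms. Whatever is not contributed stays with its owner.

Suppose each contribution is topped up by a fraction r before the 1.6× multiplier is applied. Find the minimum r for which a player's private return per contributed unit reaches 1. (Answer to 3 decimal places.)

With matching at rate r, one contributed unit becomes (1 + r) in the joint research fund and returns 1.6 × (1 + r) / 4 to the contributor.
Setting this equal to 1: 1 + r = 4/1.6 = 2.5000.
So the minimum matching rate is r = 2.5000 − 1 = 1.500.

1.500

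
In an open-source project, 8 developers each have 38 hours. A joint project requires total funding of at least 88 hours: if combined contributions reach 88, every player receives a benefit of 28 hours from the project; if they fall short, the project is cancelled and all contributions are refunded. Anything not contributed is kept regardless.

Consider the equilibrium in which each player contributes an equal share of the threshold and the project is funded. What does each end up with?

55 hours

Equal share of the threshold: 88/8 = 11.
At this profile no one gains by cutting their contribution: any cut drops the total below 88, the project is cancelled, contributions are refunded, and the deviator ends with 38, which is less than 38 − 11 + 28 = 55. Contributing more than 11 just wastes the excess. So contributing exactly 11 is a best response.
Each player's payoff: 38 − 11 + 28 = 55.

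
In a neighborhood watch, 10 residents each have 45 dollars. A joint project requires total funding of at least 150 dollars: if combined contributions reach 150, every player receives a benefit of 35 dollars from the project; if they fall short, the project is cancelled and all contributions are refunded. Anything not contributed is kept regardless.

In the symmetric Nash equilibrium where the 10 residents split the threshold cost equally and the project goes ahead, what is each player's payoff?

65 dollars

Equal share of the threshold: 150/10 = 15.
At this profile no one gains by cutting their contribution: any cut drops the total below 150, the project is cancelled, contributions are refunded, and the deviator ends with 45, which is less than 45 − 15 + 35 = 65. Contributing more than 15 just wastes the excess. So contributing exactly 15 is a best response.
Each player's payoff: 45 − 15 + 35 = 65.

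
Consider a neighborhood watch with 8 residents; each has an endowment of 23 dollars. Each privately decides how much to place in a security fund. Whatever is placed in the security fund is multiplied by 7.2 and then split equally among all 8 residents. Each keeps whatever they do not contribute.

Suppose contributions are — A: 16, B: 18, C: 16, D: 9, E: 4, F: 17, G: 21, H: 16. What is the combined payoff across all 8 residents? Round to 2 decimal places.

Total contributed: 16 + 18 + 16 + 9 + 4 + 17 + 21 + 16 = 117; total kept: 8 × 23 − 117 = 67.
The security fund pays out 7.2 × 117 = 842.40 in aggregate.
Group total = 67 + 842.40 = 909.40.

909.40 dollars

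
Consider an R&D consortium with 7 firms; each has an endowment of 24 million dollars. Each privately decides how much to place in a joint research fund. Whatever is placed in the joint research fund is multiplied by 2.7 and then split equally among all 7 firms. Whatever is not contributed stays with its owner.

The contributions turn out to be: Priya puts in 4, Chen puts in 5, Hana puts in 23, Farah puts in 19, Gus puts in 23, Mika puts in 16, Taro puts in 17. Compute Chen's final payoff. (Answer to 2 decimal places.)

60.27 million dollars

Total contributed: 4 + 5 + 23 + 19 + 23 + 16 + 17 = 107.
Each receives 2.7 × 107 / 7 = 41.27 from the joint research fund.
Chen keeps 24 − 5 = 19, so Chen's payoff is 19 + 41.27 = 60.27.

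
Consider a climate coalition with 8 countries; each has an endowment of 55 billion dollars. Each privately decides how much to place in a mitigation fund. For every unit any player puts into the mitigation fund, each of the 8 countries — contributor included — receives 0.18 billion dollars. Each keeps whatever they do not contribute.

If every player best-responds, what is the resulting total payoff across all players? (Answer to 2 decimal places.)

The private return per contributed unit is 0.18 < 1, so contributing 0 is dominant for every player. At the Nash equilibrium everyone keeps their 55, and the group total is 8 × 55 = 440.

440.00 billion dollars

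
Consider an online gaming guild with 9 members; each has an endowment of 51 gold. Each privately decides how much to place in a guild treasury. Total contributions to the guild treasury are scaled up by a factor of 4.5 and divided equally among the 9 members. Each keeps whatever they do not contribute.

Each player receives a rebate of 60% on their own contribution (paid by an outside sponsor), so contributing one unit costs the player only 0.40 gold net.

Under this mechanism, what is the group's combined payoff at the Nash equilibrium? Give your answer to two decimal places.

2340.90 gold

With the mechanism, a contributed unit returns (4.5/9) / 0.40 = 1.2500 per unit of net cost to the contributor — now above 1 — so contributing fully is weakly dominant for every player.
At the Nash equilibrium everyone contributes 51. Group total payoff = 9 × (51 × 0.60 + 4.5 × 51) = 2340.90.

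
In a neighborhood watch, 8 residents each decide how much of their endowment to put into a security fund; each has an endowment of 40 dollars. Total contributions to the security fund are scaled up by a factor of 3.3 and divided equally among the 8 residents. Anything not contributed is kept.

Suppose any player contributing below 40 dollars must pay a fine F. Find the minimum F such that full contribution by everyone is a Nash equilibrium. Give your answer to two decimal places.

Given the others contribute fully, the best deviation is to contribute 0 (any partial contribution still incurs the fine and gives up units whose private return 0.4125 is below 1).
Deviating from 40 to 0 saves 40 dollars but forfeits the deviator's share of the drop in the security fund: 3.3/8 × 40 = 16.50.
So the deviation gain is 40 − 16.50 = 23.50, and the fine must be at least 23.50 dollars to wipe it out.

23.50 dollars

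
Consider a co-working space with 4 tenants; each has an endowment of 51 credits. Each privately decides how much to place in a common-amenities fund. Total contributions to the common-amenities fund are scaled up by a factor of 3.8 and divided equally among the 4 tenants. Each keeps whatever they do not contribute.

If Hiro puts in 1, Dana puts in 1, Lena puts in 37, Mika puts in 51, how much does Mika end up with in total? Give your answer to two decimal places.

Total contributed: 1 + 1 + 37 + 51 = 90.
Each receives 3.8 × 90 / 4 = 85.50 from the common-amenities fund.
Mika keeps 51 − 51 = 0, so Mika's payoff is 0 + 85.50 = 85.50.

85.50 credits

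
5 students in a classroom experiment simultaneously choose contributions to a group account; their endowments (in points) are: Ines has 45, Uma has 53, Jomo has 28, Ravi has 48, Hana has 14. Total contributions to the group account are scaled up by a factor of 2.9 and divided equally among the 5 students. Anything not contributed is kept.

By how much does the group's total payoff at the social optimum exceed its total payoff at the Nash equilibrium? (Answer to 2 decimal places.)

357.20 points

The private return per contributed unit is 2.9/5 = 0.5800 < 1 for every player regardless of endowment, so the Nash equilibrium is zero contribution and the group total is Σ E_j = 45 + 53 + 28 + 48 + 14 = 188.
Each contributed unit returns 2.900 to the group, so the social optimum is full contribution by everyone: group total = 2.900 × 188 = 545.20.
Efficiency loss = (2.900 − 1) × 188 = 357.20.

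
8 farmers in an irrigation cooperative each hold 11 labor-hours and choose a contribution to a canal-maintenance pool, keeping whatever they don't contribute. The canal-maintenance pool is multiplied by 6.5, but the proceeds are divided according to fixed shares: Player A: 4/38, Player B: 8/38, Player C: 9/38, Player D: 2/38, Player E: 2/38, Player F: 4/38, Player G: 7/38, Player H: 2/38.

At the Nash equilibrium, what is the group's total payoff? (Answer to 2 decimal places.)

269.50 labor-hours

For player j, contributing a unit is worthwhile iff 6.5 × (j's share) ≥ 1, i.e. iff j's share is at least 0.1538.
The shares above 0.1538 belong to Player B, Player C and Player G, contributing 11 each; the remaining 5 contribute 0. Total contributed: 33.
The canal-maintenance pool pays out 6.5 × 33 = 214.50 in total (split across the unequal shares, but the aggregate is all that matters for the group sum).
The 5 free-riders keep 11 each, adding 55. Group total = 55 + 214.50 = 269.50.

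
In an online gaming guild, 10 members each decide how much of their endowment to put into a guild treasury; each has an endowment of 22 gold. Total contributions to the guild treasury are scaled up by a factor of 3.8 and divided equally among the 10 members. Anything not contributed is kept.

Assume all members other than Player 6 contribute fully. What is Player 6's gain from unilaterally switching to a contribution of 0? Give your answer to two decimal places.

Switching from a contribution of 22 to 0 lets Player 6 keep an extra 22 gold, but lowers the guild treasury by 22, which costs Player 6 their own share of that drop: 3.8/10 × 22 = 8.36.
Net gain = 22 − 8.36 = 13.64. The private return per contributed unit (0.3800) is below 1, so free-riding is indeed the best response regardless of what the others do.

13.64 gold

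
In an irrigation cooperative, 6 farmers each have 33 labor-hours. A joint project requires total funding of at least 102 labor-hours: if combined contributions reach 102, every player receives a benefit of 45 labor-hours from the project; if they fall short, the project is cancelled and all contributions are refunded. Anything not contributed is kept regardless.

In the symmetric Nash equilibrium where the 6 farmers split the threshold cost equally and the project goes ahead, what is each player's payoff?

Equal share of the threshold: 102/6 = 17.
At this profile no one gains by cutting their contribution: any cut drops the total below 102, the project is cancelled, contributions are refunded, and the deviator ends with 33, which is less than 33 − 17 + 45 = 61. Contributing more than 17 just wastes the excess. So contributing exactly 17 is a best response.
Each player's payoff: 33 − 17 + 45 = 61.

61 labor-hours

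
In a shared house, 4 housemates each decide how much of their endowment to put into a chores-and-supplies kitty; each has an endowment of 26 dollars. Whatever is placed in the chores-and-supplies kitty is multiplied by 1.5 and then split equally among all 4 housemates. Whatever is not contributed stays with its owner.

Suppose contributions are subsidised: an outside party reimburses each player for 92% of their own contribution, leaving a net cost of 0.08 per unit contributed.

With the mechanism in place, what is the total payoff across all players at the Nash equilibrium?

251.68 dollars

The effective private return per unit is now (1.5/4) / 0.08 = 4.6875 > 1, so every player's dominant strategy flips to full contribution.
At the Nash equilibrium everyone contributes 26. Group total payoff = 4 × (26 × 0.92 + 1.5 × 26) = 251.68.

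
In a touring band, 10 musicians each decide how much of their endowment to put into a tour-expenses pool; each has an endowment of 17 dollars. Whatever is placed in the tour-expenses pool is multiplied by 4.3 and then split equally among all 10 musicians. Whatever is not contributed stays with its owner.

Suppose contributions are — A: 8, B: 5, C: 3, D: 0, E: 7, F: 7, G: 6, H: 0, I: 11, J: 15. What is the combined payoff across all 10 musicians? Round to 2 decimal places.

374.60 dollars

Total contributed: 8 + 5 + 3 + 0 + 7 + 7 + 6 + 0 + 11 + 15 = 62; total kept: 10 × 17 − 62 = 108.
The tour-expenses pool pays out 4.3 × 62 = 266.60 in aggregate.
Group total = 108 + 266.60 = 374.60.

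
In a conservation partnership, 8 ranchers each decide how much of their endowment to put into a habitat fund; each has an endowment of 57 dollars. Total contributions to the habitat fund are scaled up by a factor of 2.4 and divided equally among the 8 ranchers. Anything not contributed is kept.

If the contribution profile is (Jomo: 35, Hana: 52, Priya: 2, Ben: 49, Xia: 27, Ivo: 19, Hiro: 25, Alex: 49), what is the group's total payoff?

817.20 dollars

Total contributed: 35 + 52 + 2 + 49 + 27 + 19 + 25 + 49 = 258; total kept: 8 × 57 − 258 = 198.
The habitat fund pays out 2.4 × 258 = 619.20 in aggregate.
Group total = 198 + 619.20 = 817.20.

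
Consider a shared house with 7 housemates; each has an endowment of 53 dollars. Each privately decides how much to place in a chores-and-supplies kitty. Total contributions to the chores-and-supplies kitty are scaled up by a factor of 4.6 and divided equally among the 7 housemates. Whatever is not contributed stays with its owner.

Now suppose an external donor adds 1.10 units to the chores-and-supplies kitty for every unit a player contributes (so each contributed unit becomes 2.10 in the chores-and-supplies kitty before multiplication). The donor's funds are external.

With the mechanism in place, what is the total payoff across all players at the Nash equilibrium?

The effective private return per unit is now 4.6 × 2.10 / 7 = 1.3800 > 1, so every player's dominant strategy flips to full contribution.
So the Nash equilibrium is full contribution by all 7; the group earns 4.6 × 2.10 × 371 = 3583.86.

3583.86 dollars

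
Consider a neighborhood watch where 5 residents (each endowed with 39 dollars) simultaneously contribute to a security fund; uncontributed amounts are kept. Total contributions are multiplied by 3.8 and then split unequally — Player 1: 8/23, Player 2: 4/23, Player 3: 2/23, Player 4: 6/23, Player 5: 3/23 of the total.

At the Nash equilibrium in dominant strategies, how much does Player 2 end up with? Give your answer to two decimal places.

64.77 dollars

A player with share s gets back 3.8·s per unit contributed, so full contribution is dominant for anyone with s > 1/3.8 = 0.2632 and zero contribution is dominant for anyone below.
Only Player 1 (8/23) clears that bar, contributing 39; the remaining 4 contribute 0. Total contributed: 39.
Player 2 keeps 39 and receives 3.8 × 39 × 4/23 = 25.77 from the security fund, for a payoff of 64.77.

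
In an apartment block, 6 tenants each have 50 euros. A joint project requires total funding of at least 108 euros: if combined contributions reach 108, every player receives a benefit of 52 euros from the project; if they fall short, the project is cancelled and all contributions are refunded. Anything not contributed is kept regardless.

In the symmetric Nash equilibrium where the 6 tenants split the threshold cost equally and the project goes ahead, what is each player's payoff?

Equal share of the threshold: 108/6 = 18.
At this profile no one gains by cutting their contribution: any cut drops the total below 108, the project is cancelled, contributions are refunded, and the deviator ends with 50, which is less than 50 − 18 + 52 = 84. Contributing more than 18 just wastes the excess. So contributing exactly 18 is a best response.
Each player's payoff: 50 − 18 + 52 = 84.

84 euros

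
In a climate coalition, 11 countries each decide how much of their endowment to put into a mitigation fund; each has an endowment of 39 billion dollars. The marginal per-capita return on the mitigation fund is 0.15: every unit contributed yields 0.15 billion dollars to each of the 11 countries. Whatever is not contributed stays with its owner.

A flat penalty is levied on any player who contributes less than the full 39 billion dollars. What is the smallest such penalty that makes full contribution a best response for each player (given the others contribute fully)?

33.15 billion dollars

Given the others contribute fully, the best deviation is to contribute 0 (any partial contribution still incurs the fine and gives up units whose private return 0.15 is below 1).
Deviating from 39 to 0 saves 39 billion dollars but forfeits the deviator's share of the drop in the mitigation fund: 0.15 × 39 = 5.85.
So the deviation gain is 39 − 5.85 = 33.15, and the fine must be at least 33.15 billion dollars to wipe it out.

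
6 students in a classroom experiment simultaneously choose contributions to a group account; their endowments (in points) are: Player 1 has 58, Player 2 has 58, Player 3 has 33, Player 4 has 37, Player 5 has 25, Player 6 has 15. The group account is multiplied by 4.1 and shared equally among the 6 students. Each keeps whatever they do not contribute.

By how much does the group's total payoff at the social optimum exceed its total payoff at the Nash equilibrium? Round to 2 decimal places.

700.60 points

The private return per contributed unit is 4.1/6 = 0.6833 < 1 for every player regardless of endowment, so the Nash equilibrium is zero contribution and the group total is Σ E_j = 58 + 58 + 33 + 37 + 25 + 15 = 226.
Each contributed unit returns 4.100 to the group, so the social optimum is full contribution by everyone: group total = 4.100 × 226 = 926.60.
Efficiency loss = (4.100 − 1) × 226 = 700.60.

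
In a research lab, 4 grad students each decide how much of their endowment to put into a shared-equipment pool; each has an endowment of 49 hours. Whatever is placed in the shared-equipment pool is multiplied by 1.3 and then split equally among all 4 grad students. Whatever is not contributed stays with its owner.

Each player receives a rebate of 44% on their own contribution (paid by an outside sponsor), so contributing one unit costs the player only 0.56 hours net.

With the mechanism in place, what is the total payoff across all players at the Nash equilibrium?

196.00 hours

Even with the mechanism, each unit contributed returns only (1.3/4) / 0.56 = 0.5804 per unit of net cost, so contributing nothing is still dominant.
At the Nash equilibrium no one contributes; group total payoff = 4 × 49 = 196.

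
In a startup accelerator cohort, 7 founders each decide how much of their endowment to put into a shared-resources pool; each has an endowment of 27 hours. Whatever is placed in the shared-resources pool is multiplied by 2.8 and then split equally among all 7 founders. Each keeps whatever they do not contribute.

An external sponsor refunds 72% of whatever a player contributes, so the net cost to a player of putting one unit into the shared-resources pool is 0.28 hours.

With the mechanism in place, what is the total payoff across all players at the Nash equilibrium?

The effective private return per unit is now (2.8/7) / 0.28 = 1.4286 > 1, so every player's dominant strategy flips to full contribution.
So the Nash equilibrium is full contribution by all 7; the group earns 7 × (27 × 0.72 + 2.8 × 27) = 665.28.

665.28 hours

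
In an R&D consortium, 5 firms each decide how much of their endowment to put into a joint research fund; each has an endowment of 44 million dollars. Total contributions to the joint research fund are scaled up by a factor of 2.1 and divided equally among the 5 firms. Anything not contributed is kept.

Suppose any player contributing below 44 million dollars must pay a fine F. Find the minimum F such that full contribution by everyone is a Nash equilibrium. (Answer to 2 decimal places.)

Given the others contribute fully, the best deviation is to contribute 0 (any partial contribution still incurs the fine and gives up units whose private return 0.4200 is below 1).
Deviating from 44 to 0 saves 44 million dollars but forfeits the deviator's share of the drop in the joint research fund: 2.1/5 × 44 = 18.48.
So the deviation gain is 44 − 18.48 = 25.52, and the fine must be at least 25.52 million dollars to wipe it out.

25.52 million dollars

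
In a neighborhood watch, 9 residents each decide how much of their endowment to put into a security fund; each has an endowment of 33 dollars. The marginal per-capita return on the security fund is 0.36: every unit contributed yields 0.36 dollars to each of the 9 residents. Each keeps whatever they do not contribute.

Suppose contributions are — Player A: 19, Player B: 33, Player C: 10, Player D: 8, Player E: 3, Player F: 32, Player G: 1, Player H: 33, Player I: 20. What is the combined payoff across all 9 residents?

653.16 dollars

Total contributed: 19 + 33 + 10 + 8 + 3 + 32 + 1 + 33 + 20 = 159; total kept: 9 × 33 − 159 = 138.
The security fund pays out 0.36 × 9 × 159 = 515.16 in aggregate.
Group total = 138 + 515.16 = 653.16.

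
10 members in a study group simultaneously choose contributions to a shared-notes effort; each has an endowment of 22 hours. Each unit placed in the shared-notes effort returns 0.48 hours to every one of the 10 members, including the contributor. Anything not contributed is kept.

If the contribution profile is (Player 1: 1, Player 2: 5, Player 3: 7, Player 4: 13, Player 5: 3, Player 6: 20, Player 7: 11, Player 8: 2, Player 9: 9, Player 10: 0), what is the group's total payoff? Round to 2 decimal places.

Total contributed: 1 + 5 + 7 + 13 + 3 + 20 + 11 + 2 + 9 + 0 = 71; total kept: 10 × 22 − 71 = 149.
The shared-notes effort pays out 0.48 × 10 × 71 = 340.80 in aggregate.
Group total = 149 + 340.80 = 489.80.

489.80 hours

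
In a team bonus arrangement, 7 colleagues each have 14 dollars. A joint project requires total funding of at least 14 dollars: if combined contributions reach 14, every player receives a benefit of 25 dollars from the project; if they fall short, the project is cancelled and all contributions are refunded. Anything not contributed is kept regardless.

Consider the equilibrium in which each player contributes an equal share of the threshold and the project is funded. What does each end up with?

Equal share of the threshold: 14/7 = 2.
At this profile no one gains by cutting their contribution: any cut drops the total below 14, the project is cancelled, contributions are refunded, and the deviator ends with 14, which is less than 14 − 2 + 25 = 37. Contributing more than 2 just wastes the excess. So contributing exactly 2 is a best response.
Each player's payoff: 14 − 2 + 25 = 37.

37 dollars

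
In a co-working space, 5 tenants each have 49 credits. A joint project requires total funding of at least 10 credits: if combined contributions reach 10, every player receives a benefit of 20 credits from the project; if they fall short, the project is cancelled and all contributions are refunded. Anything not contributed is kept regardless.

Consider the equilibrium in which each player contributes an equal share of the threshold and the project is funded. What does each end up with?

Equal share of the threshold: 10/5 = 2.
At this profile no one gains by cutting their contribution: any cut drops the total below 10, the project is cancelled, contributions are refunded, and the deviator ends with 49, which is less than 49 − 2 + 20 = 67. Contributing more than 2 just wastes the excess. So contributing exactly 2 is a best response.
Each player's payoff: 49 − 2 + 20 = 67.

67 credits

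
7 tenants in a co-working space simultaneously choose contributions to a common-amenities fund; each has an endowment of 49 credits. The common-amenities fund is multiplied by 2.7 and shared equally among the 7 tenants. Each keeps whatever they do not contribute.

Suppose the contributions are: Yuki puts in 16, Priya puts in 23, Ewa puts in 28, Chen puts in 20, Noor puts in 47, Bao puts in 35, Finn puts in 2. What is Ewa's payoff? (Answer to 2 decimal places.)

Total contributed: 16 + 23 + 28 + 20 + 47 + 35 + 2 = 171.
Each receives 2.7 × 171 / 7 = 65.96 from the common-amenities fund.
Ewa keeps 49 − 28 = 21, so Ewa's payoff is 21 + 65.96 = 86.96.

86.96 credits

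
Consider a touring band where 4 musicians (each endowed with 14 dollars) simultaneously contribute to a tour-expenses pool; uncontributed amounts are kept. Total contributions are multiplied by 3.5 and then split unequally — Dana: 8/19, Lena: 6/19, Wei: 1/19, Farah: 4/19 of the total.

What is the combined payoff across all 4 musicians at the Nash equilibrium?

Each unit j contributes comes back to j as 3.5 × (j's share), so j prefers to contribute only if that share exceeds 1/3.5 = 0.2857; otherwise keeping the unit dominates.
Dana and Lena are above the threshold, contributing 14 each; the remaining 2 contribute 0. Total contributed: 28.
The tour-expenses pool pays out 3.5 × 28 = 98.00 in total (split across the unequal shares, but the aggregate is all that matters for the group sum).
The 2 free-riders keep 14 each, adding 28. Group total = 28 + 98.00 = 126.00.

126.00 dollars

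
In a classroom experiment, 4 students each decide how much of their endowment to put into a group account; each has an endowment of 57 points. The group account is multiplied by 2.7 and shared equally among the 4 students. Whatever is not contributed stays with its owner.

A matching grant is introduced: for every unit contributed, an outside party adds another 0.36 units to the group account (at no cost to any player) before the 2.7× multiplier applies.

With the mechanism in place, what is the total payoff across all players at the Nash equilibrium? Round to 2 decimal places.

With the mechanism, a contributed unit returns 2.7 × 1.36 / 4 = 0.9180 per unit of net cost — still below 1 — so contributing 0 remains dominant for every player.
At the Nash equilibrium no one contributes; group total payoff = 4 × 57 = 228.

228.00 points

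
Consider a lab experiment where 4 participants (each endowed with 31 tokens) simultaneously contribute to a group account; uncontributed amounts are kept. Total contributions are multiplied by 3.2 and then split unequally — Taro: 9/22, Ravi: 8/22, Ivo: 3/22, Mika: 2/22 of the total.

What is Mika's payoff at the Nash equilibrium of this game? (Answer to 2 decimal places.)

A player with share s gets back 3.2·s per unit contributed, so full contribution is dominant for anyone with s > 1/3.2 = 0.3125 and zero contribution is dominant for anyone below.
Taro and Ravi clear that bar, contributing 31 each; the remaining 2 contribute 0. Total contributed: 62.
Mika keeps 31 and receives 3.2 × 62 × 2/22 = 18.04 from the group account, for a payoff of 49.04.

49.04 tokens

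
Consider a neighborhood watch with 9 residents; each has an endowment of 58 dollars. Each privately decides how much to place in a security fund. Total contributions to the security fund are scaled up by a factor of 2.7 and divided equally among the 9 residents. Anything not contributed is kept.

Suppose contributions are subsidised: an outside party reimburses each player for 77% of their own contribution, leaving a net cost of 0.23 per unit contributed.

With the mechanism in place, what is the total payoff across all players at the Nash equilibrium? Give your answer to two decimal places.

The effective private return per unit is now (2.7/9) / 0.23 = 1.3043 > 1, so every player's dominant strategy flips to full contribution.
So the Nash equilibrium is full contribution by all 9; the group earns 9 × (58 × 0.77 + 2.7 × 58) = 1811.34.

1811.34 dollars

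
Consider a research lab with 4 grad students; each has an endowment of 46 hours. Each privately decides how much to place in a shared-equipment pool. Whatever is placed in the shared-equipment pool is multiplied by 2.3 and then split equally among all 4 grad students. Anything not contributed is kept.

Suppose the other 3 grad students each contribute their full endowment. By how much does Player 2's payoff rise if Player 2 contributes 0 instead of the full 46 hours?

Switching from a contribution of 46 to 0 lets Player 2 keep an extra 46 hours, but lowers the shared-equipment pool by 46, which costs Player 2 their own share of that drop: 2.3/4 × 46 = 26.45.
Net gain = 46 − 26.45 = 19.55. The private return per contributed unit (0.5750) is below 1, so free-riding is indeed the best response regardless of what the others do.

19.55 hours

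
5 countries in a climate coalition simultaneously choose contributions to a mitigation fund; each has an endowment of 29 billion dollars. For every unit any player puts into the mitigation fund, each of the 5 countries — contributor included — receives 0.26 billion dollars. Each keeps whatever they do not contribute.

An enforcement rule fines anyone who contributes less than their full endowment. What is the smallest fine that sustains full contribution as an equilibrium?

21.46 billion dollars

Given the others contribute fully, the best deviation is to contribute 0 (any partial contribution still incurs the fine and gives up units whose private return 0.26 is below 1).
Deviating from 29 to 0 saves 29 billion dollars but forfeits the deviator's share of the drop in the mitigation fund: 0.26 × 29 = 7.54.
So the deviation gain is 29 − 7.54 = 21.46, and the fine must be at least 21.46 billion dollars to wipe it out.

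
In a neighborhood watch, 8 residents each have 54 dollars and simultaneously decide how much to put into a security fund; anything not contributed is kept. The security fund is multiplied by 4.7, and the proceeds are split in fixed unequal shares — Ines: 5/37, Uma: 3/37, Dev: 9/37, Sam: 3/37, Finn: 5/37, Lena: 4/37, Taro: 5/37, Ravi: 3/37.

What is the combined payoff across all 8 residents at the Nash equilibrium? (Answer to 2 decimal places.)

631.80 dollars

For player j, contributing a unit is worthwhile iff 4.7 × (j's share) ≥ 1, i.e. iff j's share is at least 0.2128.
Dev alone (share 9/37) is above the threshold, contributing 54; the remaining 7 contribute 0. Total contributed: 54.
The security fund pays out 4.7 × 54 = 253.80 in total (split across the unequal shares, but the aggregate is all that matters for the group sum).
The 7 free-riders keep 54 each, adding 378. Group total = 378 + 253.80 = 631.80.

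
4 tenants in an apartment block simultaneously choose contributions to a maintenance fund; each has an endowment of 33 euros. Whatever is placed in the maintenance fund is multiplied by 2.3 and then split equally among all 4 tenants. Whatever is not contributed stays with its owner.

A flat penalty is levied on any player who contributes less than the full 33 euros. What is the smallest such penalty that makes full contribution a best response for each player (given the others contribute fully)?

14.03 euros

Given the others contribute fully, the best deviation is to contribute 0 (any partial contribution still incurs the fine and gives up units whose private return 0.5750 is below 1).
Deviating from 33 to 0 saves 33 euros but forfeits the deviator's share of the drop in the maintenance fund: 2.3/4 × 33 = 18.97.
So the deviation gain is 33 − 18.97 = 14.03, and the fine must be at least 14.03 euros to wipe it out.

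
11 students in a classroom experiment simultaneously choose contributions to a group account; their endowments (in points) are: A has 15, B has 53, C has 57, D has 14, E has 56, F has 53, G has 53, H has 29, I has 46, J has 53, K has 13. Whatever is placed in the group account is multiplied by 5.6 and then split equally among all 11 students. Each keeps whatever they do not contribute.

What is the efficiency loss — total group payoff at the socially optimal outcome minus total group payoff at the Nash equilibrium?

2033.20 points

The private return per contributed unit is 5.6/11 = 0.5091 < 1 for every player regardless of endowment, so the Nash equilibrium is zero contribution and the group total is Σ E_j = 15 + 53 + 57 + 14 + 56 + 53 + 53 + 29 + 46 + 53 + 13 = 442.
Each contributed unit returns 5.600 to the group, so the social optimum is full contribution by everyone: group total = 5.600 × 442 = 2475.20.
Efficiency loss = (5.600 − 1) × 442 = 2033.20.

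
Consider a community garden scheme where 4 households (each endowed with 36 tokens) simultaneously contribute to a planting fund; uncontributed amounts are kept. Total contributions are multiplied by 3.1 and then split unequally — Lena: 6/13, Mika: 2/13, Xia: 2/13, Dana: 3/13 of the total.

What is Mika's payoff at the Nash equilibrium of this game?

53.17 tokens

Player j's private return per contributed unit is 3.1 × (j's share). Contributing is weakly dominant for j when that share is at least 1/3.1 = 0.3226, and contributing 0 is dominant otherwise.
Lena alone (share 6/13) is above the threshold, contributing 36; the remaining 3 contribute 0. Total contributed: 36.
Mika keeps 36 and receives 3.1 × 36 × 2/13 = 17.17 from the planting fund, for a payoff of 53.17.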